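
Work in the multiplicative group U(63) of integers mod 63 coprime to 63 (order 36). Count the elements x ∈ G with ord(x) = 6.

24

Enumerating element orders in G gives 24 elements of order 6.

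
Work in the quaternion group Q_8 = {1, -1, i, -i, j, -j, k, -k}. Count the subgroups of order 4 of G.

|G| = 8 and 4 | 8, so subgroups of order 4 are possible by Lagrange.
The subgroups of order 4 are: {1, -1, i, -i}; {1, -1, j, -j}; {1, -1, k, -k}.
So G has 3 subgroups of order 4.

3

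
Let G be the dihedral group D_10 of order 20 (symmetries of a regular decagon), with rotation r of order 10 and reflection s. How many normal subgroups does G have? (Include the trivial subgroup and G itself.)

G has 22 subgroups. Checking conjugation-invariance by order — order 1: 1/1 normal; order 2: 1/11 normal; order 4: 0/5 normal; order 5: 1/1 normal; order 10: 3/3 normal; order 20: 1/1 normal.
Total normal subgroups: 7.

7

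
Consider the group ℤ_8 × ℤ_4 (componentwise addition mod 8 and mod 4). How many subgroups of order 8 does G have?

|G| = 32 and 8 | 32, so subgroups of order 8 are possible by Lagrange.
The subgroups of order 8 are: {(0,0), (0,1), (0,2), (0,3), (4,0), (4,1), (4,2), (4,3)}; {(0,0), (0,2), (2,0), (2,2), (4,0), (4,2), (6,0), (6,2)}; {(0,0), (0,2), (2,1), (2,3), (4,0), (4,2), (6,1), (6,3)}; {(0,0), (1,0), (2,0), (3,0), (4,0), (5,0), (6,0), (7,0)}; … (7 in all).
So G has 7 subgroups of order 8.

7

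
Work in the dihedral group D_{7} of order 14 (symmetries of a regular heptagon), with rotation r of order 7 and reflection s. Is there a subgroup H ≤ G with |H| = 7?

Yes

7 | 14. A subgroup of order 7 is {e, r, r^2, r^3, r^4, r^5, r^6}.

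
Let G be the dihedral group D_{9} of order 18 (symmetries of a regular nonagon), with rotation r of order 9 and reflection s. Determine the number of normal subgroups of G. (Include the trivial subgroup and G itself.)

4

G has 16 subgroups. Checking conjugation-invariance by order — order 1: 1/1 normal; order 2: 0/9 normal; order 3: 1/1 normal; order 6: 0/3 normal; order 9: 1/1 normal; order 18: 1/1 normal.
Total normal subgroups: 4.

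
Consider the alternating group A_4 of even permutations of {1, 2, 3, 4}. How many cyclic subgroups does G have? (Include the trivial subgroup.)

Group the elements of G by the cyclic subgroup they generate; each cyclic subgroup of order d accounts for φ(d) elements.
Cyclic subgroups by order — order 1: 1; order 2: 3; order 3: 4.
Total: 8.

8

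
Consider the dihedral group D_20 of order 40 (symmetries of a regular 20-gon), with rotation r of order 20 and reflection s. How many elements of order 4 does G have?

2

The elements of order 4 are: r^5, r^15.
That's 2.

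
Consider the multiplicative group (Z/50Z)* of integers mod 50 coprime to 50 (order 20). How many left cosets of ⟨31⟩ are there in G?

|⟨31⟩| = 5 and |G| = 20.
By Lagrange, [G : H] = |G|/|H| = 20/5 = 4.

4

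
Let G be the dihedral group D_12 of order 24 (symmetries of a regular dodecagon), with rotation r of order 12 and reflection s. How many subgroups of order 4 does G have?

|G| = 24 and 4 | 24, so subgroups of order 4 are possible by Lagrange.
The subgroups of order 4 are: {e, r^6, r^4s, r^10s}; {e, r^6, r^5s, r^11s}; {e, r^6, r^2s, r^8s}; {e, r^3, r^6, r^9}; … (7 in all).
So G has 7 subgroups of order 4.

7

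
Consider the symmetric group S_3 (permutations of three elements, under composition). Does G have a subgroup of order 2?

2 | 6. A subgroup of order 2 is {e, (1 2)}.

Yes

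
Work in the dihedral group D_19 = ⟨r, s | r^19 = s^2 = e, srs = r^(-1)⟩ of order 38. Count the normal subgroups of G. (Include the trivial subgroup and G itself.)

3

G has 22 subgroups. Checking conjugation-invariance by order — order 1: 1/1 normal; order 2: 0/19 normal; order 19: 1/1 normal; order 38: 1/1 normal.
Total normal subgroups: 3.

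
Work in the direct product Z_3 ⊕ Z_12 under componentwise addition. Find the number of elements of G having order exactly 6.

An element (a,b) has order lcm(ord(a), ord(b)); count pairs with lcm equal to 6.
Enumerating gives 8 such elements.

8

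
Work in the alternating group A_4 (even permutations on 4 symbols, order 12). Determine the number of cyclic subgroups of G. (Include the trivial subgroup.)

8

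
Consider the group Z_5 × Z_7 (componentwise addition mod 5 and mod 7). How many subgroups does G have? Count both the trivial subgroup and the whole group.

|G| = 35, so by Lagrange every subgroup order divides 35. Divisors: 1, 5, 7, 35.
Subgroups by order — order 1: 1; order 5: 1; order 7: 1; order 35: 1.
Total: 1 + 1 + 1 + 1 = 4.

4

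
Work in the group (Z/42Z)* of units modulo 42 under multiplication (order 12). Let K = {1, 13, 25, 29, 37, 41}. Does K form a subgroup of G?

No

Closure fails: 29 · 37 = 23 ∉ K. So K is not a subgroup.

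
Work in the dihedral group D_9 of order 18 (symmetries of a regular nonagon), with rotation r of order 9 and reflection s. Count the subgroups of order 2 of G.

|G| = 18 and 2 | 18, so subgroups of order 2 are possible by Lagrange.
The subgroups of order 2 are: {e, r^2s}; {e, r^3s}; {e, r^4s}; {e, r^5s}; … (9 in all).
So G has 9 subgroups of order 2.

9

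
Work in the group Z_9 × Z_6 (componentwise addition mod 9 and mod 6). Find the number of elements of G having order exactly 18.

18

An element (a,b) has order lcm(ord(a), ord(b)); count pairs with lcm equal to 18.
Enumerating gives 18 such elements.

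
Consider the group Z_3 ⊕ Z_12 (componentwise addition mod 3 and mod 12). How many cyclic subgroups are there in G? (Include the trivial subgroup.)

15

A cyclic subgroup of order d is generated by each of its φ(d) elements of order d, so the cyclic subgroups of order d number (#elements of order d)/φ(d).
Cyclic subgroups by order — order 1: 1; order 2: 1; order 3: 4; order 4: 1; order 6: 4; order 12: 4.
Total: 15.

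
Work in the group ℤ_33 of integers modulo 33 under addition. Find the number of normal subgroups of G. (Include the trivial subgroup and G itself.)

4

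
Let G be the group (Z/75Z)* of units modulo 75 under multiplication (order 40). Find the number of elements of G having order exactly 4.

The elements of order 4 are: 7, 32, 43, 68.
That's 4.

4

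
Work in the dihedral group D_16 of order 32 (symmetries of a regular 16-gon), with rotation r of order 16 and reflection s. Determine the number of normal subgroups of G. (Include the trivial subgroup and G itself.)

G has 36 subgroups. Checking conjugation-invariance by order — order 1: 1/1 normal; order 2: 1/17 normal; order 4: 1/9 normal; order 8: 1/5 normal; order 16: 3/3 normal; order 32: 1/1 normal.
Total normal subgroups: 8.

8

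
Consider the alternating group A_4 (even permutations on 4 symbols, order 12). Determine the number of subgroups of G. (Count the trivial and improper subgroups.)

10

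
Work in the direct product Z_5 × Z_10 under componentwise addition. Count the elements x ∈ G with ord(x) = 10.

An element (a,b) has order lcm(ord(a), ord(b)); count pairs with lcm equal to 10.
Enumerating gives 24 such elements.

24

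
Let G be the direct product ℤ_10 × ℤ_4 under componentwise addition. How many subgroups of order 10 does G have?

3

|G| = 40 and 10 | 40, so subgroups of order 10 are possible by Lagrange.
The subgroups of order 10 are: {(0,0), (0,2), (2,0), (2,2), (4,0), (4,2), (6,0), (6,2), (8,0), (8,2)}; {(0,0), (1,0), (2,0), (3,0), (4,0), (5,0), (6,0), (7,0), (8,0), (9,0)}; {(0,0), (1,2), (2,0), (3,2), (4,0), (5,2), (6,0), (7,2), (8,0), (9,2)}.
So G has 3 subgroups of order 10.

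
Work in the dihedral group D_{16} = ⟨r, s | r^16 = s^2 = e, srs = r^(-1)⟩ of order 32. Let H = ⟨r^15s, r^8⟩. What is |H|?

4

|⟨r^15s⟩| = 2 and |⟨r^8⟩| = 2, so |H| is a multiple of lcm(2, 2) = 2 and divides |G| = 32.
Closing under the operation: H = {e, r^8, r^7s, r^15s}, so |H| = 4.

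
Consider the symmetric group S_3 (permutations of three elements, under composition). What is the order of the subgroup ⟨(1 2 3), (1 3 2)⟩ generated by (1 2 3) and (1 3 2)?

|⟨(1 2 3)⟩| = 3 and |⟨(1 3 2)⟩| = 3, so |H| is a multiple of lcm(3, 3) = 3 and divides |G| = 6.
Closing under the operation: H = {e, (1 2 3), (1 3 2)}, so |H| = 3.

3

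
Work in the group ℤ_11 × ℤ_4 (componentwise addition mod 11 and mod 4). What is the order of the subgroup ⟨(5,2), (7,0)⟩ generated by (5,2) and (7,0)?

|⟨(5,2)⟩| = 22 and |⟨(7,0)⟩| = 11, so |H| is a multiple of lcm(22, 11) = 22 and divides |G| = 44.
Closing under the operation: H = {(0,0), (0,2), (1,0), (1,2), (2,0), (2,2), (3,0), (3,2), (4,0), (4,2), (5,0), (5,2), (6,0), (6,2), (7,0), (7,2), (8,0), (8,2), (9,0), (9,2), (10,0), (10,2)}, so |H| = 22.

22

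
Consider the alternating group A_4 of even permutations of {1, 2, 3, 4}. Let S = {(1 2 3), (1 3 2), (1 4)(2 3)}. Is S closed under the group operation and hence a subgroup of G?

No

The identity e ∉ S, so S is not a subgroup.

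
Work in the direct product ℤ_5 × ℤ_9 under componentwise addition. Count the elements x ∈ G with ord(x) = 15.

8

An element (a,b) has order lcm(ord(a), ord(b)); count pairs with lcm equal to 15.
Enumerating gives 8 such elements.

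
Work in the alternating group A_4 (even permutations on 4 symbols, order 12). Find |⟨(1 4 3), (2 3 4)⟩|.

12

|⟨(1 4 3)⟩| = 3 and |⟨(2 3 4)⟩| = 3, so |H| is a multiple of lcm(3, 3) = 3 and divides |G| = 12.
Closing {(1 4 3), (2 3 4)} under the group operation gives all of G, so |H| = 12.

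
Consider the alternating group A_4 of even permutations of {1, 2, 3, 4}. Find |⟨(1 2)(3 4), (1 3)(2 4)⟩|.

4

|⟨(1 2)(3 4)⟩| = 2 and |⟨(1 3)(2 4)⟩| = 2, so |H| is a multiple of lcm(2, 2) = 2 and divides |G| = 12.
Closing under the operation: H = {e, (1 2)(3 4), (1 3)(2 4), (1 4)(2 3)}, so |H| = 4.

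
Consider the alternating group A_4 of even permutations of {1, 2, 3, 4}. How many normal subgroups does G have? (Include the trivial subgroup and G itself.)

3

G has 10 subgroups. Checking conjugation-invariance by order — order 1: 1/1 normal; order 2: 0/3 normal; order 3: 0/4 normal; order 4: 1/1 normal; order 12: 1/1 normal.
Total normal subgroups: 3.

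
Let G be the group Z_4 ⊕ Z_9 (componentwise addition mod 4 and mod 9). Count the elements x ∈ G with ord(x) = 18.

An element (a,b) has order lcm(ord(a), ord(b)); count pairs with lcm equal to 18.
Enumerating gives 6 such elements.

6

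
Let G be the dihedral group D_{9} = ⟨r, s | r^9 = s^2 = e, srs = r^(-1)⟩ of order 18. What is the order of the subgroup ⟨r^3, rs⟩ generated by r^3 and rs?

6

|⟨r^3⟩| = 3 and |⟨rs⟩| = 2, so |H| is a multiple of lcm(3, 2) = 6 and divides |G| = 18.
Closing under the operation: H = {e, r^3, r^6, rs, r^4s, r^7s}, so |H| = 6.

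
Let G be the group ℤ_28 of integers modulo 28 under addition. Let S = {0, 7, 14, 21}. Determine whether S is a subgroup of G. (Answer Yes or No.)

|S| = 4 divides |G| = 28, consistent with Lagrange.
S contains the identity, every element's inverse is in S, and S is closed under +: it is a subgroup.
In fact S = ⟨21⟩.

Yes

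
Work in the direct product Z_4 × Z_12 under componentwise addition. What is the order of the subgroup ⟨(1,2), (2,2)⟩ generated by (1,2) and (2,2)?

|⟨(1,2)⟩| = 12 and |⟨(2,2)⟩| = 6, so |H| is a multiple of lcm(12, 6) = 12 and divides |G| = 48.
Closing under the operation: H = {(0,0), (0,2), (0,4), (0,6), (0,8), (0,10), (1,0), (1,2), (1,4), (1,6), (1,8), (1,10), (2,0), (2,2), (2,4), (2,6), (2,8), (2,10), (3,0), (3,2), (3,4), (3,6), (3,8), (3,10)}, so |H| = 24.

24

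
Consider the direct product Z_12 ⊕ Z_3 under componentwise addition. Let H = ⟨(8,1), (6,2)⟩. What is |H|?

|⟨(8,1)⟩| = 3 and |⟨(6,2)⟩| = 6, so |H| is a multiple of lcm(3, 6) = 6 and divides |G| = 36.
Closing under the operation: H = {(0,0), (0,1), (0,2), (2,0), (2,1), (2,2), (4,0), (4,1), (4,2), (6,0), (6,1), (6,2), (8,0), (8,1), (8,2), (10,0), (10,1), (10,2)}, so |H| = 18.

18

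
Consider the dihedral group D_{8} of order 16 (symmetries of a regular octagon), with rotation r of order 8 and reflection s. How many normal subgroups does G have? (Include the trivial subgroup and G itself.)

G has 19 subgroups. Checking conjugation-invariance by order — order 1: 1/1 normal; order 2: 1/9 normal; order 4: 1/5 normal; order 8: 3/3 normal; order 16: 1/1 normal.
Total normal subgroups: 7.

7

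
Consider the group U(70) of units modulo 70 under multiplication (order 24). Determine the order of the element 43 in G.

4

Compute successive powers of 43 mod 70: 43, 29, 57, 1; 43^4 ≡ 1 (mod 70).
So |⟨43⟩| = 4.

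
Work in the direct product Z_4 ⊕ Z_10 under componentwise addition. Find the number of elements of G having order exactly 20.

16

An element (a,b) has order lcm(ord(a), ord(b)); count pairs with lcm equal to 20.
Enumerating gives 16 such elements.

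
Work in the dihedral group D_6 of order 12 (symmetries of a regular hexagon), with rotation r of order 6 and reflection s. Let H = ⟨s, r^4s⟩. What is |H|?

|⟨s⟩| = 2 and |⟨r^4s⟩| = 2, so |H| is a multiple of lcm(2, 2) = 2 and divides |G| = 12.
Closing under the operation: H = {e, r^2, r^4, s, r^2s, r^4s}, so |H| = 6.

6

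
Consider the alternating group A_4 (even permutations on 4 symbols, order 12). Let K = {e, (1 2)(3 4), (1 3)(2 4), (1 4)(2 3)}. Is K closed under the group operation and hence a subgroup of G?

Yes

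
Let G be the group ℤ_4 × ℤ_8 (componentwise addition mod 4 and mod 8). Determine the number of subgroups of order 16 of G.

3

|G| = 32 and 16 | 32, so subgroups of order 16 are possible by Lagrange.
The subgroups of order 16 are: {(0,0), (0,1), (0,2), (0,3), (0,4), (0,5), (0,6), (0,7), (2,0), (2,1), (2,2), (2,3), (2,4), (2,5), (2,6), (2,7)}; {(0,0), (0,2), (0,4), (0,6), (1,0), (1,2), (1,4), (1,6), (2,0), (2,2), (2,4), (2,6), (3,0), (3,2), (3,4), (3,6)}; {(0,0), (0,2), (0,4), (0,6), (1,1), (1,3), (1,5), (1,7), (2,0), (2,2), (2,4), (2,6), (3,1), (3,3), (3,5), (3,7)}.
So G has 3 subgroups of order 16.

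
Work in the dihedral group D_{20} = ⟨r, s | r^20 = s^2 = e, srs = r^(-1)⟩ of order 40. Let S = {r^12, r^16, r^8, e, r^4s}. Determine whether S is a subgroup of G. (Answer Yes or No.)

r^16 ∈ S but its inverse r^4 ∉ S, so S is not a subgroup.

No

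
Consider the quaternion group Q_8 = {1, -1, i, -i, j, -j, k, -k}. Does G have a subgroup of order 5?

5 does not divide |G| = 8, so by Lagrange no subgroup of order 5 exists.

No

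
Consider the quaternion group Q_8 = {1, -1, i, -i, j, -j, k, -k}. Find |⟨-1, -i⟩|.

|⟨-1⟩| = 2 and |⟨-i⟩| = 4, so |H| is a multiple of lcm(2, 4) = 4 and divides |G| = 8.
Closing under the operation: H = {1, -1, i, -i}, so |H| = 4.

4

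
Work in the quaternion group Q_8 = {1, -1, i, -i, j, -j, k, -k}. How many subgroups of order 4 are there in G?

3

|G| = 8 and 4 | 8, so subgroups of order 4 are possible by Lagrange.
The subgroups of order 4 are: {1, -1, i, -i}; {1, -1, j, -j}; {1, -1, k, -k}.
So G has 3 subgroups of order 4.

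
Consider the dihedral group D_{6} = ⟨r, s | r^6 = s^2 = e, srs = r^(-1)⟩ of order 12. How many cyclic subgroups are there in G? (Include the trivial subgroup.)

10

Group the elements of G by the cyclic subgroup they generate; each cyclic subgroup of order d accounts for φ(d) elements.
Cyclic subgroups by order — order 1: 1; order 2: 7; order 3: 1; order 6: 1.
Total: 10.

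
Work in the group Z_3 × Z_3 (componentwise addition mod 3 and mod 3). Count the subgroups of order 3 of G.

4

|G| = 9 and 3 | 9, so subgroups of order 3 are possible by Lagrange.
The subgroups of order 3 are: {(0,0), (0,1), (0,2)}; {(0,0), (1,0), (2,0)}; {(0,0), (1,1), (2,2)}; {(0,0), (1,2), (2,1)}.
So G has 4 subgroups of order 3.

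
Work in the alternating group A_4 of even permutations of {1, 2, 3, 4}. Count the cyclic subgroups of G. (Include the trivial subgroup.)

8

A cyclic subgroup of order d is generated by each of its φ(d) elements of order d, so the cyclic subgroups of order d number (#elements of order d)/φ(d).
Cyclic subgroups by order — order 1: 1; order 2: 3; order 3: 4.
Total: 8.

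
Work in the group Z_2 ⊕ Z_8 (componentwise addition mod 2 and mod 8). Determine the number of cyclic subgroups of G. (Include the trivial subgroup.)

Group the elements of G by the cyclic subgroup they generate; each cyclic subgroup of order d accounts for φ(d) elements.
Cyclic subgroups by order — order 1: 1; order 2: 3; order 4: 2; order 8: 2.
Total: 8.

8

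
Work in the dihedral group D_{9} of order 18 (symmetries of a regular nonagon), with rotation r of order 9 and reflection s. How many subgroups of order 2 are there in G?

|G| = 18 and 2 | 18, so subgroups of order 2 are possible by Lagrange.
The subgroups of order 2 are: {e, r^2s}; {e, r^3s}; {e, r^4s}; {e, r^5s}; … (9 in all).
So G has 9 subgroups of order 2.

9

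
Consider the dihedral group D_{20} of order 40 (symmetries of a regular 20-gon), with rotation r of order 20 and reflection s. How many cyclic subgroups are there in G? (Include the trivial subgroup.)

26

A cyclic subgroup of order d is generated by each of its φ(d) elements of order d, so the cyclic subgroups of order d number (#elements of order d)/φ(d).
Cyclic subgroups by order — order 1: 1; order 2: 21; order 4: 1; order 5: 1; order 10: 1; order 20: 1.
Total: 26.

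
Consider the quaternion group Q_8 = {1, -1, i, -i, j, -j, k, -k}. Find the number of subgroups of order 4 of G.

|G| = 8 and 4 | 8, so subgroups of order 4 are possible by Lagrange.
The subgroups of order 4 are: {1, -1, i, -i}; {1, -1, j, -j}; {1, -1, k, -k}.
So G has 3 subgroups of order 4.

3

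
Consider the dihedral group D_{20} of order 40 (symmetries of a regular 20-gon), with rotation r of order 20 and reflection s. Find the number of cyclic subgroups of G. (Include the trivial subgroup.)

Each element a generates a cyclic subgroup ⟨a⟩; distinct elements may generate the same one (a cyclic group of order d has φ(d) generators).
Cyclic subgroups by order — order 1: 1; order 2: 21; order 4: 1; order 5: 1; order 10: 1; order 20: 1.
Total: 26.

26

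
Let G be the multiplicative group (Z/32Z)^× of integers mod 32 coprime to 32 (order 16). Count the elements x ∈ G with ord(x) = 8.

The elements of order 8 are: 3, 5, 11, 13, 19, 21, 27, 29.
That's 8.

8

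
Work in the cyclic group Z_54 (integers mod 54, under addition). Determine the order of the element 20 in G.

In Z_54, the order of an element a is n/gcd(a, n).
gcd(20, 54) = 2, so |⟨20⟩| = 54/2 = 27.

27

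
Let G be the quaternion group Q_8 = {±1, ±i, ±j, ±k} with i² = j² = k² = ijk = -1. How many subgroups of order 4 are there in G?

|G| = 8 and 4 | 8, so subgroups of order 4 are possible by Lagrange.
The subgroups of order 4 are: {1, -1, i, -i}; {1, -1, j, -j}; {1, -1, k, -k}.
So G has 3 subgroups of order 4.

3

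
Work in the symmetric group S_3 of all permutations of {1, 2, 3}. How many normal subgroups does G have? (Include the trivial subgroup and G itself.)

3

G has 6 subgroups. Checking conjugation-invariance by order — order 1: 1/1 normal; order 2: 0/3 normal; order 3: 1/1 normal; order 6: 1/1 normal.
Total normal subgroups: 3.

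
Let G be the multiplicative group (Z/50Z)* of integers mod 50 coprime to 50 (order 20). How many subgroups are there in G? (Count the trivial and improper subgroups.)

6

|G| = 20, so by Lagrange every subgroup order divides 20. Divisors: 1, 2, 4, 5, 10, 20.
Subgroups by order — order 1: 1; order 2: 1; order 4: 1; order 5: 1; order 10: 1; order 20: 1.
Total: 1 + 1 + 1 + 1 + 1 + 1 = 6.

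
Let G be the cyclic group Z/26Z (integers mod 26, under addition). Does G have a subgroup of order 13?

13 | 26. A subgroup of order 13 is {0, 2, 4, 6, 8, 10, 12, 14, 16, 18, 20, 22, 24}.

Yes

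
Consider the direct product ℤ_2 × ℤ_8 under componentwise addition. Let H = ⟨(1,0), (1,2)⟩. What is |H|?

8

|⟨(1,0)⟩| = 2 and |⟨(1,2)⟩| = 4, so |H| is a multiple of lcm(2, 4) = 4 and divides |G| = 16.
Closing under the operation: H = {(0,0), (0,2), (0,4), (0,6), (1,0), (1,2), (1,4), (1,6)}, so |H| = 8.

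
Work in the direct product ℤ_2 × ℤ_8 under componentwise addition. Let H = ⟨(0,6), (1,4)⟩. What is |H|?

8

|⟨(0,6)⟩| = 4 and |⟨(1,4)⟩| = 2, so |H| is a multiple of lcm(4, 2) = 4 and divides |G| = 16.
Closing under the operation: H = {(0,0), (0,2), (0,4), (0,6), (1,0), (1,2), (1,4), (1,6)}, so |H| = 8.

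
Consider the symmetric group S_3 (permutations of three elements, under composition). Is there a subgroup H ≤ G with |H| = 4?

4 does not divide |G| = 6, so by Lagrange no subgroup of order 4 exists.

No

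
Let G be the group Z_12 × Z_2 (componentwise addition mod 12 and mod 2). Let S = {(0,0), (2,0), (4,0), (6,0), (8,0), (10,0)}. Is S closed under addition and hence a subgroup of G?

|S| = 6 divides |G| = 24, consistent with Lagrange.
S contains the identity, every element's inverse is in S, and S is closed under +: it is a subgroup.
In fact S = ⟨(10,0)⟩.

Yes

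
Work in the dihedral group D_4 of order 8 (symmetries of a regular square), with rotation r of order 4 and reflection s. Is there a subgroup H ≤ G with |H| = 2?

2 | 8. A subgroup of order 2 is {e, r^2}.

Yes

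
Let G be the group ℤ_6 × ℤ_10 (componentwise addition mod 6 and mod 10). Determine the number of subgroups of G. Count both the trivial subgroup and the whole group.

20

|G| = 60, so by Lagrange every subgroup order divides 60. Divisors: 1, 2, 3, 4, 5, 6, 10, 12, 15, 20, 30, 60.
Subgroups by order — order 1: 1; order 2: 3; order 3: 1; order 4: 1; order 5: 1; order 6: 3; order 10: 3; order 12: 1; order 15: 1; order 20: 1; order 30: 3; order 60: 1.
Total: 1 + 3 + 1 + 1 + 1 + 3 + 3 + 1 + 1 + 1 + 3 + 1 = 20.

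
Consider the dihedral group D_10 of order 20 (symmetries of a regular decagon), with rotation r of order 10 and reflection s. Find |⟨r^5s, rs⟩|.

|⟨r^5s⟩| = 2 and |⟨rs⟩| = 2, so |H| is a multiple of lcm(2, 2) = 2 and divides |G| = 20.
Closing under the operation: H = {e, r^2, r^4, r^6, r^8, rs, r^3s, r^5s, r^7s, r^9s}, so |H| = 10.

10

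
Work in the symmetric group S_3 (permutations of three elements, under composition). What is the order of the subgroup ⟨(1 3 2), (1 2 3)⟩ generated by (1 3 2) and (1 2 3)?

|⟨(1 3 2)⟩| = 3 and |⟨(1 2 3)⟩| = 3, so |H| is a multiple of lcm(3, 3) = 3 and divides |G| = 6.
Closing under the operation: H = {e, (1 2 3), (1 3 2)}, so |H| = 3.

3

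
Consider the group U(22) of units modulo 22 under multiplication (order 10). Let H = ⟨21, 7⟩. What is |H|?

|⟨21⟩| = 2 and |⟨7⟩| = 10, so |H| is a multiple of lcm(2, 10) = 10 and divides |G| = 10.
Closing {21, 7} under the group operation gives all of G, so |H| = 10.

10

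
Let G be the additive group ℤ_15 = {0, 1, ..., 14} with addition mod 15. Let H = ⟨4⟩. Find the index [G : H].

1

|⟨4⟩| = 15 and |G| = 15.
By Lagrange, [G : H] = |G|/|H| = 15/15 = 1.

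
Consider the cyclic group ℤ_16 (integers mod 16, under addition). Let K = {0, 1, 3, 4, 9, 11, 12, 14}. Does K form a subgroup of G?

No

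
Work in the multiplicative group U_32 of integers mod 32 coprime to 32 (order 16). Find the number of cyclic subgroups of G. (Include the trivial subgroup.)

8

Each element a generates a cyclic subgroup ⟨a⟩; distinct elements may generate the same one (a cyclic group of order d has φ(d) generators).
Cyclic subgroups by order — order 1: 1; order 2: 3; order 4: 2; order 8: 2.
Total: 8.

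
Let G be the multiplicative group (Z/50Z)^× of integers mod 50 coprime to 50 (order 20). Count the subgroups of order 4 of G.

|G| = 20 and 4 | 20, so subgroups of order 4 are possible by Lagrange.
The subgroups of order 4 are: {1, 7, 43, 49}.
So G has 1 subgroup of order 4.

1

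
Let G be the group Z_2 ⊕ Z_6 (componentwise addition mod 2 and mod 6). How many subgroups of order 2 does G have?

3

|G| = 12 and 2 | 12, so subgroups of order 2 are possible by Lagrange.
The subgroups of order 2 are: {(0,0), (0,3)}; {(0,0), (1,0)}; {(0,0), (1,3)}.
So G has 3 subgroups of order 2.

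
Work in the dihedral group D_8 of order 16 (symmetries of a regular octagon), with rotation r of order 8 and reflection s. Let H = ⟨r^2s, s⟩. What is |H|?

8

|⟨r^2s⟩| = 2 and |⟨s⟩| = 2, so |H| is a multiple of lcm(2, 2) = 2 and divides |G| = 16.
Closing under the operation: H = {e, r^2, r^4, r^6, s, r^2s, r^4s, r^6s}, so |H| = 8.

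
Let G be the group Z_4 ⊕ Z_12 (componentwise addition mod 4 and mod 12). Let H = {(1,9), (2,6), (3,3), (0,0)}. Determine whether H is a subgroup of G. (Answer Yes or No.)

|H| = 4 divides |G| = 48, consistent with Lagrange.
H contains the identity, every element's inverse is in H, and H is closed under +: it is a subgroup.
In fact H = ⟨(3,3)⟩.

Yes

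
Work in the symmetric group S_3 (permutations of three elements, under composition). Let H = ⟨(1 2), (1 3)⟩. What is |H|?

6

|⟨(1 2)⟩| = 2 and |⟨(1 3)⟩| = 2, so |H| is a multiple of lcm(2, 2) = 2 and divides |G| = 6.
Closing {(1 2), (1 3)} under the group operation gives all of G, so |H| = 6.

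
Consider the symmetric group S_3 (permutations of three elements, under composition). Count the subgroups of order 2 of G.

3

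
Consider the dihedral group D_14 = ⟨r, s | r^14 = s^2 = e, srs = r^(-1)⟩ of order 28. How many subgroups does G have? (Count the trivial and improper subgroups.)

|G| = 28, so by Lagrange every subgroup order divides 28. Divisors: 1, 2, 4, 7, 14, 28.
Subgroups by order — order 1: 1; order 2: 15; order 4: 7; order 7: 1; order 14: 3; order 28: 1.
Total: 1 + 15 + 7 + 1 + 3 + 1 = 28.

28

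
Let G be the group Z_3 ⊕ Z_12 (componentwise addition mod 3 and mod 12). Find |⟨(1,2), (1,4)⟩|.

18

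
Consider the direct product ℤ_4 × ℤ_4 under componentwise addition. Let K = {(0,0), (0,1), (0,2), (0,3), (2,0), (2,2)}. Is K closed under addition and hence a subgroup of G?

|K| = 6 does not divide |G| = 16, so by Lagrange K is not a subgroup.

No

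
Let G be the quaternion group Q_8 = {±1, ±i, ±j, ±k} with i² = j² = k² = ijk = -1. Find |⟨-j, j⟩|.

|⟨-j⟩| = 4 and |⟨j⟩| = 4, so |H| is a multiple of lcm(4, 4) = 4 and divides |G| = 8.
Closing under the operation: H = {1, -1, j, -j}, so |H| = 4.

4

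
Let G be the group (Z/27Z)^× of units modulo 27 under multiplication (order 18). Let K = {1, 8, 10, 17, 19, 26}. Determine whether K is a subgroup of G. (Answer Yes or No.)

Yes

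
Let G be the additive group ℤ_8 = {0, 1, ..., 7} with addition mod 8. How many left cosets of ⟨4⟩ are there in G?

4

|⟨4⟩| = 2 and |G| = 8.
By Lagrange, [G : H] = |G|/|H| = 8/2 = 4.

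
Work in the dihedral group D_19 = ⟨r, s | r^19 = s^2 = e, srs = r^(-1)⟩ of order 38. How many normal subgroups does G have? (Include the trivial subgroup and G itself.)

3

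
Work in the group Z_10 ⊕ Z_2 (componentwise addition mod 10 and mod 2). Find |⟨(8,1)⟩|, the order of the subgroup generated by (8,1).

10

The order of (8,1) in Z_10 × Z_2 is lcm(ord(8) in Z_10, ord(1) in Z_2).
ord(8) = 5 and ord(1) = 2, so |⟨(8,1)⟩| = lcm(5, 2) = 10.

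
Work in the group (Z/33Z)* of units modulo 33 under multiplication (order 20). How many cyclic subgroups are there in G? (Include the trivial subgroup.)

Group the elements of G by the cyclic subgroup they generate; each cyclic subgroup of order d accounts for φ(d) elements.
Cyclic subgroups by order — order 1: 1; order 2: 3; order 5: 1; order 10: 3.
Total: 8.

8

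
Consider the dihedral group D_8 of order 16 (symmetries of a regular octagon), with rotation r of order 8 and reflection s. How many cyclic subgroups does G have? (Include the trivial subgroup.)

12

A cyclic subgroup of order d is generated by each of its φ(d) elements of order d, so the cyclic subgroups of order d number (#elements of order d)/φ(d).
Cyclic subgroups by order — order 1: 1; order 2: 9; order 4: 1; order 8: 1.
Total: 12.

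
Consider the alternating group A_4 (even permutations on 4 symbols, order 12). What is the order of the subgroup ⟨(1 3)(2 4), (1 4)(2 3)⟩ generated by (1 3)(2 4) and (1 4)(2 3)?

|⟨(1 3)(2 4)⟩| = 2 and |⟨(1 4)(2 3)⟩| = 2, so |H| is a multiple of lcm(2, 2) = 2 and divides |G| = 12.
Closing under the operation: H = {e, (1 2)(3 4), (1 3)(2 4), (1 4)(2 3)}, so |H| = 4.

4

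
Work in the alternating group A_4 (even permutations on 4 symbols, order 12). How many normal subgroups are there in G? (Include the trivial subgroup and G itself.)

3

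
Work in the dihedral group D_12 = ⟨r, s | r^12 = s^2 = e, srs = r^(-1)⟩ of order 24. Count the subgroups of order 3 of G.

1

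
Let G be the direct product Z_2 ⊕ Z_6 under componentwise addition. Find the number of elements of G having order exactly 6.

An element (a,b) has order lcm(ord(a), ord(b)); count pairs with lcm equal to 6.
Enumerating gives 6 such elements.

6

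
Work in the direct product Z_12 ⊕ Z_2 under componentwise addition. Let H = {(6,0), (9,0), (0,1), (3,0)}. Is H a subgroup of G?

The identity (0,0) ∉ H, so H is not a subgroup.

No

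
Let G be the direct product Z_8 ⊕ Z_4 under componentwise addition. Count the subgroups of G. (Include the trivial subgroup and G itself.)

22

|G| = 32, so by Lagrange every subgroup order divides 32. Divisors: 1, 2, 4, 8, 16, 32.
Subgroups by order — order 1: 1; order 2: 3; order 4: 7; order 8: 7; order 16: 3; order 32: 1.
Total: 1 + 3 + 7 + 7 + 3 + 1 = 22.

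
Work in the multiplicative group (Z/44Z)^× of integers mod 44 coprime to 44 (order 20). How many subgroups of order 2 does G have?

|G| = 20 and 2 | 20, so subgroups of order 2 are possible by Lagrange.
The subgroups of order 2 are: {1, 21}; {1, 23}; {1, 43}.
So G has 3 subgroups of order 2.

3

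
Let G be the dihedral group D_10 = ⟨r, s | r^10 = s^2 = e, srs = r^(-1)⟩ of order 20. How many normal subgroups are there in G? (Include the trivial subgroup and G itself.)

7

G has 22 subgroups. Checking conjugation-invariance by order — order 1: 1/1 normal; order 2: 1/11 normal; order 4: 0/5 normal; order 5: 1/1 normal; order 10: 3/3 normal; order 20: 1/1 normal.
Total normal subgroups: 7.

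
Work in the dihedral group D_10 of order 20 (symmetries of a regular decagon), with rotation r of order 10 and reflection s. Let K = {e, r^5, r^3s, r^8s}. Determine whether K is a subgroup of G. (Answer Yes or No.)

|K| = 4 divides |G| = 20, consistent with Lagrange.
K contains the identity, every element's inverse is in K, and K is closed under ·: it is a subgroup.

Yes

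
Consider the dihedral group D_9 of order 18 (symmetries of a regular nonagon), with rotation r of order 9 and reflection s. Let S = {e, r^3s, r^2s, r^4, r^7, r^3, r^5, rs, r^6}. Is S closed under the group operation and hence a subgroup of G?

No

r^7 ∈ S but its inverse r^2 ∉ S, so S is not a subgroup.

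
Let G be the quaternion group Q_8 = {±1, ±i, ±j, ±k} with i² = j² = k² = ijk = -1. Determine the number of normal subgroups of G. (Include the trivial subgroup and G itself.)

6

G has 6 subgroups. Checking conjugation-invariance by order — order 1: 1/1 normal; order 2: 1/1 normal; order 4: 3/3 normal; order 8: 1/1 normal.
Total normal subgroups: 6.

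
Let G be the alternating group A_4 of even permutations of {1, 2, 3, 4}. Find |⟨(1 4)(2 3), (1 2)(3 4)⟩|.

|⟨(1 4)(2 3)⟩| = 2 and |⟨(1 2)(3 4)⟩| = 2, so |H| is a multiple of lcm(2, 2) = 2 and divides |G| = 12.
Closing under the operation: H = {e, (1 2)(3 4), (1 3)(2 4), (1 4)(2 3)}, so |H| = 4.

4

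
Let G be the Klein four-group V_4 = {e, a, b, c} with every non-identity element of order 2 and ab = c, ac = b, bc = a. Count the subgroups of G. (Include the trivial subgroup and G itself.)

|G| = 4, so by Lagrange every subgroup order divides 4. Divisors: 1, 2, 4.
Subgroups by order — order 1: 1; order 2: 3; order 4: 1.
Total: 1 + 3 + 1 = 5.

5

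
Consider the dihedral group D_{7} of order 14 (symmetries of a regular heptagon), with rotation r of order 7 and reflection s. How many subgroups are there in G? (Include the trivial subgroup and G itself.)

|G| = 14, so by Lagrange every subgroup order divides 14. Divisors: 1, 2, 7, 14.
Subgroups by order — order 1: 1; order 2: 7; order 7: 1; order 14: 1.
Total: 1 + 7 + 1 + 1 = 10.

10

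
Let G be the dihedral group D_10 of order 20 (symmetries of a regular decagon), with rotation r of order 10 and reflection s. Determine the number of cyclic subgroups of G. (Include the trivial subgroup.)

Group the elements of G by the cyclic subgroup they generate; each cyclic subgroup of order d accounts for φ(d) elements.
Cyclic subgroups by order — order 1: 1; order 2: 11; order 5: 1; order 10: 1.
Total: 14.

14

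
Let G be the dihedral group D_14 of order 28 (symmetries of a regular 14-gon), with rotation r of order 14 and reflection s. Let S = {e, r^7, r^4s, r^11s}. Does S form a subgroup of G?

|S| = 4 divides |G| = 28, consistent with Lagrange.
S contains the identity, every element's inverse is in S, and S is closed under ·: it is a subgroup.

Yes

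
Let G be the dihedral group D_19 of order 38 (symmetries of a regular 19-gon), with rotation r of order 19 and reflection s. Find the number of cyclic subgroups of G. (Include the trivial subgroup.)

21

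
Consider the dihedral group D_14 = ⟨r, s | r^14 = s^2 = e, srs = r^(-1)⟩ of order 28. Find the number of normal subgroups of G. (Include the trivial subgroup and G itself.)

G has 28 subgroups. Checking conjugation-invariance by order — order 1: 1/1 normal; order 2: 1/15 normal; order 4: 0/7 normal; order 7: 1/1 normal; order 14: 3/3 normal; order 28: 1/1 normal.
Total normal subgroups: 7.

7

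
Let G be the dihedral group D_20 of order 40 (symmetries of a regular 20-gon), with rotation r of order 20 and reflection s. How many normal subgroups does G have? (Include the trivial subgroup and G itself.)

9

G has 48 subgroups. Checking conjugation-invariance by order — order 1: 1/1 normal; order 2: 1/21 normal; order 4: 1/11 normal; order 5: 1/1 normal; order 8: 0/5 normal; order 10: 1/5 normal; order 20: 3/3 normal; order 40: 1/1 normal.
Total normal subgroups: 9.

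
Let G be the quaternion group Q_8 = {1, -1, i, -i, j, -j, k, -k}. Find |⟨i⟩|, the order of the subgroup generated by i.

Computing powers of i: the smallest k with (i)^k = e is k = 4.

4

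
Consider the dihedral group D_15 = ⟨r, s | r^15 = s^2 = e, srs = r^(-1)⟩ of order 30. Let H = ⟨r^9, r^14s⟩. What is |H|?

|⟨r^9⟩| = 5 and |⟨r^14s⟩| = 2, so |H| is a multiple of lcm(5, 2) = 10 and divides |G| = 30.
Closing under the operation: H = {e, r^3, r^6, r^9, r^12, r^2s, r^5s, r^8s, r^11s, r^14s}, so |H| = 10.

10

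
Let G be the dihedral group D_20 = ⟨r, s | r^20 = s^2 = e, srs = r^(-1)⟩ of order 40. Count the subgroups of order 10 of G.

5

|G| = 40 and 10 | 40, so subgroups of order 10 are possible by Lagrange.
The subgroups of order 10 are: {e, r^2, r^4, r^6, r^8, r^10, r^12, r^14, r^16, r^18}; {e, r^4, r^8, r^12, r^16, r^2s, r^6s, r^10s, r^14s, r^18s}; {e, r^4, r^8, r^12, r^16, r^3s, r^7s, r^11s, r^15s, r^19s}; {e, r^4, r^8, r^12, r^16, s, r^4s, r^8s, r^12s, r^16s}; … (5 in all).
So G has 5 subgroups of order 10.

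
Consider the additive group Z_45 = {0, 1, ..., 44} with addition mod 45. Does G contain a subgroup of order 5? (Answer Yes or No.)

Yes

5 | 45. A subgroup of order 5 is {0, 9, 18, 27, 36}.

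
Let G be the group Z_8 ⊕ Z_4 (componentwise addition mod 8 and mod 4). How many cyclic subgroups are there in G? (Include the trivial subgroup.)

14

A cyclic subgroup of order d is generated by each of its φ(d) elements of order d, so the cyclic subgroups of order d number (#elements of order d)/φ(d).
Cyclic subgroups by order — order 1: 1; order 2: 3; order 4: 6; order 8: 4.
Total: 14.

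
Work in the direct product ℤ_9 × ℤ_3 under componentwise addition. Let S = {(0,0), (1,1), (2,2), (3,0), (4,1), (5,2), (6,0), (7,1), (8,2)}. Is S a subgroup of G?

Yes

|S| = 9 divides |G| = 27, consistent with Lagrange.
S contains the identity, every element's inverse is in S, and S is closed under +: it is a subgroup.
In fact S = ⟨(7,1)⟩.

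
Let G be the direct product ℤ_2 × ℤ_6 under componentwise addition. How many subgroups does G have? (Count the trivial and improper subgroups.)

|G| = 12, so by Lagrange every subgroup order divides 12. Divisors: 1, 2, 3, 4, 6, 12.
Subgroups by order — order 1: 1; order 2: 3; order 3: 1; order 4: 1; order 6: 3; order 12: 1.
Total: 1 + 3 + 1 + 1 + 3 + 1 = 10.

10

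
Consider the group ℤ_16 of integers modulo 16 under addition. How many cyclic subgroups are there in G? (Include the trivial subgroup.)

5

Group the elements of G by the cyclic subgroup they generate; each cyclic subgroup of order d accounts for φ(d) elements.
Cyclic subgroups by order — order 1: 1; order 2: 1; order 4: 1; order 8: 1; order 16: 1.
Total: 5.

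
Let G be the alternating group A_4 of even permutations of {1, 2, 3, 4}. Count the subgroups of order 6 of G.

|G| = 12 and 6 | 12, so subgroups of order 6 are possible by Lagrange.
Checking all subgroups of G, none has order 6.
So G has 0 subgroups of order 6.

0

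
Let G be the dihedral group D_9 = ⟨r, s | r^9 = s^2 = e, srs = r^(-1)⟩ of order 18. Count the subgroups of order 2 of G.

|G| = 18 and 2 | 18, so subgroups of order 2 are possible by Lagrange.
The subgroups of order 2 are: {e, r^2s}; {e, r^3s}; {e, r^4s}; {e, r^5s}; … (9 in all).
So G has 9 subgroups of order 2.

9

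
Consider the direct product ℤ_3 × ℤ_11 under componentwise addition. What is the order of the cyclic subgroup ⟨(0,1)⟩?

11

The order of (0,1) in Z_3 × Z_11 is lcm(ord(0) in Z_3, ord(1) in Z_11).
ord(0) = 1 and ord(1) = 11, so |⟨(0,1)⟩| = lcm(1, 11) = 11.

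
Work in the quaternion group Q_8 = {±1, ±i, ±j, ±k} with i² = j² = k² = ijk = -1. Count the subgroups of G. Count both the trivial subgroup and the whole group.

6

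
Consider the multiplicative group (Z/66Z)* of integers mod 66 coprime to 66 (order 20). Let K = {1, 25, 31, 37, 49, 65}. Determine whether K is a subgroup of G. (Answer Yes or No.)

|K| = 6 does not divide |G| = 20, so by Lagrange K is not a subgroup.

No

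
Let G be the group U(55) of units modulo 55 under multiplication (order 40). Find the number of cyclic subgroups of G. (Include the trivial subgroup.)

12

Each element a generates a cyclic subgroup ⟨a⟩; distinct elements may generate the same one (a cyclic group of order d has φ(d) generators).
Cyclic subgroups by order — order 1: 1; order 2: 3; order 4: 2; order 5: 1; order 10: 3; order 20: 2.
Total: 12.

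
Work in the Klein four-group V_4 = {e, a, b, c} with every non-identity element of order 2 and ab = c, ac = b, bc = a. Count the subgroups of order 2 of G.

3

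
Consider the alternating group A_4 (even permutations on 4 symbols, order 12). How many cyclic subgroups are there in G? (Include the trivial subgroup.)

8

A cyclic subgroup of order d is generated by each of its φ(d) elements of order d, so the cyclic subgroups of order d number (#elements of order d)/φ(d).
Cyclic subgroups by order — order 1: 1; order 2: 3; order 3: 4.
Total: 8.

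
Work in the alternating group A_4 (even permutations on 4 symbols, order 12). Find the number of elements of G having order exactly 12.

0

No element of G has order 12 (even though 12 | 12).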